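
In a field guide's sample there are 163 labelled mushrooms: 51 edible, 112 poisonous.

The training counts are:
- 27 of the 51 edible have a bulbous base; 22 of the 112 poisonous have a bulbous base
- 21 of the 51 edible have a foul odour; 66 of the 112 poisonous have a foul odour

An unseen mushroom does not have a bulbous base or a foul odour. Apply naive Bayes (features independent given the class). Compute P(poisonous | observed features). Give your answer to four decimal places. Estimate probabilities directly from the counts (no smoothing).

0.7236

edible: (51/163) × (24/51) × (30/51) ≈ 0.0866113
poisonous: (112/163) × (90/112) × (46/112) ≈ 0.226775
P(poisonous | x) = 0.226775 / 0.3133863 ≈ 0.7236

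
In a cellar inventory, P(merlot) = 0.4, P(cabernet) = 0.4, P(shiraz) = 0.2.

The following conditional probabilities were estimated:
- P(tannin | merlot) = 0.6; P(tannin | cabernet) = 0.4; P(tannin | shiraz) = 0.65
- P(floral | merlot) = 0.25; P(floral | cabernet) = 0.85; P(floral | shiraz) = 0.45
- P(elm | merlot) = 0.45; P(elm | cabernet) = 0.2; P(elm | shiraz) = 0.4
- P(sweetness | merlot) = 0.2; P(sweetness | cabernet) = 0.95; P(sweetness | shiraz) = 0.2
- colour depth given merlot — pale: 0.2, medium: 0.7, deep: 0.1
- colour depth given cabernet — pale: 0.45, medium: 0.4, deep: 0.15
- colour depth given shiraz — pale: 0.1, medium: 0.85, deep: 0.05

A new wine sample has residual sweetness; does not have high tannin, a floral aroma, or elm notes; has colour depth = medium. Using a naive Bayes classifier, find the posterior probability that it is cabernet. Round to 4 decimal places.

0.4539

merlot: 0.4 × (1−0.6) × (1−0.25) × (1−0.45) × 0.2 × 0.7 = 0.00924
cabernet: 0.4 × (1−0.4) × (1−0.85) × (1−0.2) × 0.95 × 0.4 = 0.010944
shiraz: 0.2 × (1−0.65) × (1−0.45) × (1−0.4) × 0.2 × 0.85 = 0.003927
P(cabernet | x) = 0.010944 / 0.024111 ≈ 0.4539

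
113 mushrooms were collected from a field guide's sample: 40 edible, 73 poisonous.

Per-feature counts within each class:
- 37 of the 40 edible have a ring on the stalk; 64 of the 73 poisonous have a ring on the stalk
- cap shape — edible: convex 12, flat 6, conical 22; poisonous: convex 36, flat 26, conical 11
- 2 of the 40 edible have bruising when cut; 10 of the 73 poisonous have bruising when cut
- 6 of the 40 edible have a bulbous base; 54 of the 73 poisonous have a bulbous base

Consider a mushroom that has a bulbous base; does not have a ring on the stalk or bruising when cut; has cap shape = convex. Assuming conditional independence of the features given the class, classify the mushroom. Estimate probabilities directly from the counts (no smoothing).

poisonous

edible: (40/113) × (3/40) × (12/40) × (38/40) × (6/40) ≈ 0.00113496
poisonous: (73/113) × (9/73) × (36/73) × (63/73) × (54/73) ≈ 0.0250745
Highest score → poisonous.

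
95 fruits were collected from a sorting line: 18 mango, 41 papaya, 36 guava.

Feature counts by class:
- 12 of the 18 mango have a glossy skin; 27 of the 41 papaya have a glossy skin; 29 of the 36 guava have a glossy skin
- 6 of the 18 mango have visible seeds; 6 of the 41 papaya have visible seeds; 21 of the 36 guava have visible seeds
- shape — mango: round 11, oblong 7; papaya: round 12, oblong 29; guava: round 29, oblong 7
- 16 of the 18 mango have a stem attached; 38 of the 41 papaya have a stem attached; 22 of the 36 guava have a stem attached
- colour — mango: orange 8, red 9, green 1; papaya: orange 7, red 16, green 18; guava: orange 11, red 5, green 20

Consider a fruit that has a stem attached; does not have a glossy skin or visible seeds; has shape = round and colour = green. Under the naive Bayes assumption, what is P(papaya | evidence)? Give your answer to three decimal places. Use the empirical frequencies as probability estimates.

0.608

mango: (18/95) × (6/18) × (12/18) × (11/18) × (16/18) × (1/18) ≈ 0.00127067
papaya: (41/95) × (14/41) × (35/41) × (12/41) × (38/41) × (18/41) ≈ 0.0149822
guava: (36/95) × (7/36) × (15/36) × (29/36) × (22/36) × (20/36) ≈ 0.00839666
P(papaya | x) = 0.0149822 / 0.02464953 ≈ 0.608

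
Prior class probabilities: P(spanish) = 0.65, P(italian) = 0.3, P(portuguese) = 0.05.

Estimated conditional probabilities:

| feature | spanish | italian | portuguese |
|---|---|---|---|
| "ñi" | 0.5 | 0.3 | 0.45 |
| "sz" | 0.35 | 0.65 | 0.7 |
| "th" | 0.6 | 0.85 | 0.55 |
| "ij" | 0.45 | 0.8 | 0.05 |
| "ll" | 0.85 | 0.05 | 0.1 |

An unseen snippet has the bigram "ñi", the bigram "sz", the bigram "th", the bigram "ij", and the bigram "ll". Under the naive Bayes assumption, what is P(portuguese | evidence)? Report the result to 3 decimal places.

0.002

spanish: 0.65 × 0.5 × 0.35 × 0.6 × 0.45 × 0.85 = 0.026105625
italian: 0.3 × 0.3 × 0.65 × 0.85 × 0.8 × 0.05 = 0.001989
portuguese: 0.05 × 0.45 × 0.7 × 0.55 × 0.05 × 0.1 = 0.0000433125
P(portuguese | x) = 0.0000433125 / 0.0281379375 ≈ 0.002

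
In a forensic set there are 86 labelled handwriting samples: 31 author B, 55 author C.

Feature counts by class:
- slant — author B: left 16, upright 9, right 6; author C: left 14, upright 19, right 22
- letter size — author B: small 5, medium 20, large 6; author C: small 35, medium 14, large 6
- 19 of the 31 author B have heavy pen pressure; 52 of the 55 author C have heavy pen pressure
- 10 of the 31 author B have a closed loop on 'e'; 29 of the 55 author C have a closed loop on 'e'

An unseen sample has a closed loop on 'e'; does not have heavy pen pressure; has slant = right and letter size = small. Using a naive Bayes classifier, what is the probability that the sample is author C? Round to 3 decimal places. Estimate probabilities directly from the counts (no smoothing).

0.769

author B: (31/86) × (6/31) × (5/31) × (12/31) × (10/31) ≈ 0.00140514
author C: (55/86) × (22/55) × (35/55) × (3/55) × (29/55) ≈ 0.00468191
P(author C | x) = 0.00468191 / 0.00608705 ≈ 0.769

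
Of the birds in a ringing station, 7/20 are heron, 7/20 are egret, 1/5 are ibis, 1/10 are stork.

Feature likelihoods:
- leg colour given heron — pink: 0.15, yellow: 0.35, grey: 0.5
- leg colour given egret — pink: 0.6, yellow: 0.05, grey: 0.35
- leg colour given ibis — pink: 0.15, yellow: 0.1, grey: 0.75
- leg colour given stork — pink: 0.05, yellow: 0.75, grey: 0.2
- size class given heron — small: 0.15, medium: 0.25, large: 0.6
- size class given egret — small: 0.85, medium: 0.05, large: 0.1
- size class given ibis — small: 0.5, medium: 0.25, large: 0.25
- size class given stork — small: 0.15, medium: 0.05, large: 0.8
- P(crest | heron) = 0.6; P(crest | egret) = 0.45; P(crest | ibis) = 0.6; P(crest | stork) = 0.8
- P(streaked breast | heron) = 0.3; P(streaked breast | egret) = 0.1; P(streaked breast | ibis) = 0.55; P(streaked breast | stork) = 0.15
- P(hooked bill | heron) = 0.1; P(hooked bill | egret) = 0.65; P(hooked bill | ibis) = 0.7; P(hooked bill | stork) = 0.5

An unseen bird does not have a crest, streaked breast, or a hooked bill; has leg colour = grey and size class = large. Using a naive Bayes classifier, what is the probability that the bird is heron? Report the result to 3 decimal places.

heron: 0.35 × 0.5 × 0.6 × (1−0.6) × (1−0.3) × (1−0.1) = 0.02646
egret: 0.35 × 0.35 × 0.1 × (1−0.45) × (1−0.1) × (1−0.65) = 0.0021223125
ibis: 0.2 × 0.75 × 0.25 × (1−0.6) × (1−0.55) × (1−0.7) = 0.002025
stork: 0.1 × 0.2 × 0.8 × (1−0.8) × (1−0.15) × (1−0.5) = 0.00136
P(heron | x) = 0.02646 / 0.0319673125 ≈ 0.828

0.828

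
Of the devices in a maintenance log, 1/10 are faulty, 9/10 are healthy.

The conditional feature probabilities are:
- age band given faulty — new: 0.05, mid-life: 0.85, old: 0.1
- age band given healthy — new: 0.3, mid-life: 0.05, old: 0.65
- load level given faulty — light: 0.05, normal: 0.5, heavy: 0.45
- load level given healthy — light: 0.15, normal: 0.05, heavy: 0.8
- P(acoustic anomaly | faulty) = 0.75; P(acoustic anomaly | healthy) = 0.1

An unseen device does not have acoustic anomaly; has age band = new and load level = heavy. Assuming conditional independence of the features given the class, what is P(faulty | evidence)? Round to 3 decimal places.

0.003

faulty: 0.1 × 0.05 × 0.45 × (1−0.75) = 0.0005625
healthy: 0.9 × 0.3 × 0.8 × (1−0.1) = 0.1944
P(faulty | x) = 0.0005625 / 0.1949625 ≈ 0.003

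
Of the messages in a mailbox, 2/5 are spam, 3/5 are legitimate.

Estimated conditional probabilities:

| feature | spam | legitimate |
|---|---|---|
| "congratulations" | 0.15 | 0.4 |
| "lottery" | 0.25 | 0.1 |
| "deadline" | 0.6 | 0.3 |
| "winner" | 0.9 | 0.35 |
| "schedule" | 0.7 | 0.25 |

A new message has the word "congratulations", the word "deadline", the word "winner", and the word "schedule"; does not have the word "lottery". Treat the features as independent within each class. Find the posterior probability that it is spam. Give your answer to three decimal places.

0.750

spam: 0.4 × 0.15 × (1−0.25) × 0.6 × 0.9 × 0.7 = 0.01701
legitimate: 0.6 × 0.4 × (1−0.1) × 0.3 × 0.35 × 0.25 = 0.00567
P(spam | x) = 0.01701 / 0.02268 ≈ 0.750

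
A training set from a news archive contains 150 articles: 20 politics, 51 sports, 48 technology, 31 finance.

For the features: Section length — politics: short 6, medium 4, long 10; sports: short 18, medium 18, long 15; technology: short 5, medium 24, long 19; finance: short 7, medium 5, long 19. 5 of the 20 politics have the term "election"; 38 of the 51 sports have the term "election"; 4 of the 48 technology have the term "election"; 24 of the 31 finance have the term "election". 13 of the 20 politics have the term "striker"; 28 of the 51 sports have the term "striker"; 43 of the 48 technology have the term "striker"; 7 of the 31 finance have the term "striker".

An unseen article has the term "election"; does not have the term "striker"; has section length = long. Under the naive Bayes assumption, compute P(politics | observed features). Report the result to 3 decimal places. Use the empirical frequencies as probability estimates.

politics: (20/150) × (10/20) × (5/20) × (7/20) ≈ 0.00583333
sports: (51/150) × (15/51) × (38/51) × (23/51) ≈ 0.0336025
technology: (48/150) × (19/48) × (4/48) × (5/48) ≈ 0.00109954
finance: (31/150) × (19/31) × (24/31) × (24/31) ≈ 0.0759209
P(politics | x) = 0.00583333 / 0.11645627 ≈ 0.050

0.050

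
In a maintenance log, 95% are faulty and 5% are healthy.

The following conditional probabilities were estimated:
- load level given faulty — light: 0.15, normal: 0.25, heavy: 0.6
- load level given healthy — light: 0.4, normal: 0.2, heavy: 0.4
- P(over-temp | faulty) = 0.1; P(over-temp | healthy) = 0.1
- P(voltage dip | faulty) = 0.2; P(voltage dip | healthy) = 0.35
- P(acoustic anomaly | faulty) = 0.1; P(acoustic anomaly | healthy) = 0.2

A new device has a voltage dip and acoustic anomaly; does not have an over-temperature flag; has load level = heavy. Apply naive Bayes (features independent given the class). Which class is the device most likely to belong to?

faulty

faulty: 0.95 × 0.6 × (1−0.1) × 0.2 × 0.1 = 0.01026
healthy: 0.05 × 0.4 × (1−0.1) × 0.35 × 0.2 = 0.00126
Highest score → faulty.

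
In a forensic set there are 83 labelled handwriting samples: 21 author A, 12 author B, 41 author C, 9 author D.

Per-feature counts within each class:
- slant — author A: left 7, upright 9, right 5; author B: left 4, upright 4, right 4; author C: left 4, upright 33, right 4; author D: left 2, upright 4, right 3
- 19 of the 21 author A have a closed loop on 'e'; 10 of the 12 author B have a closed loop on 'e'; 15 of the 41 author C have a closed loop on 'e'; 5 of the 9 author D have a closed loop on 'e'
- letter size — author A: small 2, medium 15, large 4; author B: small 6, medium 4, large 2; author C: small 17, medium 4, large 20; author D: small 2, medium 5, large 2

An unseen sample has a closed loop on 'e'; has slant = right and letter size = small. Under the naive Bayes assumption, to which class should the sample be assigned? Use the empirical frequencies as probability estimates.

author B

author A: (21/83) × (5/21) × (19/21) × (2/21) ≈ 0.00519083
author B: (12/83) × (4/12) × (10/12) × (6/12) ≈ 0.0200803
author C: (41/83) × (4/41) × (15/41) × (17/41) ≈ 0.00731062
author D: (9/83) × (3/9) × (5/9) × (2/9) ≈ 0.00446229
Highest score → author B.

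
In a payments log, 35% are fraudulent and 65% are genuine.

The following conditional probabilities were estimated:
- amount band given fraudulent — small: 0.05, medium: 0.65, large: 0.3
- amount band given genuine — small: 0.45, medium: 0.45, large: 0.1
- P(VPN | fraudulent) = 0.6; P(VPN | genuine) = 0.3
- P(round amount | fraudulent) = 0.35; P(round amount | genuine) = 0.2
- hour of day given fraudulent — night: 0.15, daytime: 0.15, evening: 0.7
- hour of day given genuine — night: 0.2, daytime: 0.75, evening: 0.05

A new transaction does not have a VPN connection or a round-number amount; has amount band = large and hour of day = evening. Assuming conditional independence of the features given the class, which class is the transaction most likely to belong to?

fraudulent

fraudulent: 0.35 × 0.3 × (1−0.6) × (1−0.35) × 0.7 = 0.01911
genuine: 0.65 × 0.1 × (1−0.3) × (1−0.2) × 0.05 = 0.00182
Highest score → fraudulent.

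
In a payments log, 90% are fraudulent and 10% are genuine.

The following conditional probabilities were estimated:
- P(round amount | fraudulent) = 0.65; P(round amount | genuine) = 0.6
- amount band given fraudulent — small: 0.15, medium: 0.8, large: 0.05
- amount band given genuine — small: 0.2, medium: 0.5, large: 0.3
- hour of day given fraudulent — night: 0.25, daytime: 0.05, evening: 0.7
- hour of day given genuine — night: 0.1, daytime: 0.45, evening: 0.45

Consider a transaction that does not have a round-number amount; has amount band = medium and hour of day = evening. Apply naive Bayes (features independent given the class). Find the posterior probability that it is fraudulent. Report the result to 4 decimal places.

0.9515

fraudulent: 0.9 × (1−0.65) × 0.8 × 0.7 = 0.1764
genuine: 0.1 × (1−0.6) × 0.5 × 0.45 = 0.009
P(fraudulent | x) = 0.1764 / 0.1854 ≈ 0.9515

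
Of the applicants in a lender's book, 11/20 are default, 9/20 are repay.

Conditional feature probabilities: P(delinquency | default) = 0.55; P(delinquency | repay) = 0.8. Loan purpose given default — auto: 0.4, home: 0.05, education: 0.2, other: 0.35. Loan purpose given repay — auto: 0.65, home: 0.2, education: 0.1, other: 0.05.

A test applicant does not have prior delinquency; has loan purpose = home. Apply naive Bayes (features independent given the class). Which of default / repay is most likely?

default: 0.55 × (1−0.55) × 0.05 = 0.012375
repay: 0.45 × (1−0.8) × 0.2 = 0.018
Highest score → repay.

repay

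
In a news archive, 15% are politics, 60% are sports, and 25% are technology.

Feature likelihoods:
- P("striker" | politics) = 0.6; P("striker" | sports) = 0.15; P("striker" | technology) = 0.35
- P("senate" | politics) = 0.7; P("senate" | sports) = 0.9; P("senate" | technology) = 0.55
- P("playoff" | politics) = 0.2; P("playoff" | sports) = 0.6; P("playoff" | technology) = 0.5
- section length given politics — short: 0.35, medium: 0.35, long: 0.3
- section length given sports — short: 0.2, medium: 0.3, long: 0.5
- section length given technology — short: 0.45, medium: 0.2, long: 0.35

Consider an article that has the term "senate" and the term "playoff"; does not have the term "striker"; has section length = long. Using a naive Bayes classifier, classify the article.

politics: 0.15 × (1−0.6) × 0.7 × 0.2 × 0.3 = 0.00252
sports: 0.6 × (1−0.15) × 0.9 × 0.6 × 0.5 = 0.1377
technology: 0.25 × (1−0.35) × 0.55 × 0.5 × 0.35 = 0.015640625
Highest score → sports.

sports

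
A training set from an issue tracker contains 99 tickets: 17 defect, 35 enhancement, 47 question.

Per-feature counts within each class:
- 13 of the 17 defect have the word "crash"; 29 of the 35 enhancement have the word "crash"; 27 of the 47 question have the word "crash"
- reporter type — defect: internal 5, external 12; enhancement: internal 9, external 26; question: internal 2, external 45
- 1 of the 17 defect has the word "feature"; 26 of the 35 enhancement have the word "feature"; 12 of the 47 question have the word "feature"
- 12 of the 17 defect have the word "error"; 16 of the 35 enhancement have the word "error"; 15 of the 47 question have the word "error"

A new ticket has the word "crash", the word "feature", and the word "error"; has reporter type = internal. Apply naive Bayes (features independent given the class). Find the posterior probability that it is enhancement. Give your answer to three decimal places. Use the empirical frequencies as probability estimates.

0.909

defect: (17/99) × (13/17) × (5/17) × (1/17) × (12/17) ≈ 0.00160366
enhancement: (35/99) × (29/35) × (9/35) × (26/35) × (16/35) ≈ 0.0255796
question: (47/99) × (27/47) × (2/47) × (12/47) × (15/47) ≈ 0.000945665
P(enhancement | x) = 0.0255796 / 0.028128925 ≈ 0.909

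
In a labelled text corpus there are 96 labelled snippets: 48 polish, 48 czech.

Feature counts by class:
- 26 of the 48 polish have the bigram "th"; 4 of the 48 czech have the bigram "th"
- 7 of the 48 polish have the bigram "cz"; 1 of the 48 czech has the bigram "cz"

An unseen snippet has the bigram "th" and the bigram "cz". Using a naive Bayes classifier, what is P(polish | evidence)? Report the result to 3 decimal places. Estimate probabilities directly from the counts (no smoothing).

polish: (48/96) × (26/48) × (7/48) ≈ 0.0394965
czech: (48/96) × (4/48) × (1/48) ≈ 0.000868056
P(polish | x) = 0.0394965 / 0.040364556 ≈ 0.978

0.978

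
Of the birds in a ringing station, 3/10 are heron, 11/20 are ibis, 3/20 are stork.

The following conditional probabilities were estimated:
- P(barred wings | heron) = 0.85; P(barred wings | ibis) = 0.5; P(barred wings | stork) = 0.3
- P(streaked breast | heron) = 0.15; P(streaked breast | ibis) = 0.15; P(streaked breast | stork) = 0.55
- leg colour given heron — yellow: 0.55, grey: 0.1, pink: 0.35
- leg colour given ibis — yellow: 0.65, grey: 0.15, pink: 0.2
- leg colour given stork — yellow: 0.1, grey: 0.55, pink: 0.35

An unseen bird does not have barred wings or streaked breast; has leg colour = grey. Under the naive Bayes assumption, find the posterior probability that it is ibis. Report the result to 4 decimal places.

0.5405

heron: 0.3 × (1−0.85) × (1−0.15) × 0.1 = 0.003825
ibis: 0.55 × (1−0.5) × (1−0.15) × 0.15 = 0.0350625
stork: 0.15 × (1−0.3) × (1−0.55) × 0.55 = 0.0259875
P(ibis | x) = 0.0350625 / 0.064875 ≈ 0.5405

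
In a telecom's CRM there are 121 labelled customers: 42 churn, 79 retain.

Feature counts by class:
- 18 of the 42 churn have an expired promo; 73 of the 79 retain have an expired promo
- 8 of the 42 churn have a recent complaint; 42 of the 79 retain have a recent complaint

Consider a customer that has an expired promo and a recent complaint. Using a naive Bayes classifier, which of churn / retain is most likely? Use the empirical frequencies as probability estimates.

retain

churn: (42/121) × (18/42) × (8/42) ≈ 0.0283353
retain: (79/121) × (73/79) × (42/79) ≈ 0.320745
Highest score → retain.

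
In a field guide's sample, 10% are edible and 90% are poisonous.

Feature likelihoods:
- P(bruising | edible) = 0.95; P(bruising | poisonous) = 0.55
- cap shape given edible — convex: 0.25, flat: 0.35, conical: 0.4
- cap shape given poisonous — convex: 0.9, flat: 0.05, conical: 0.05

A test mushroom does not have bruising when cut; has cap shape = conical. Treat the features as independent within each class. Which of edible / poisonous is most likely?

edible: 0.1 × (1−0.95) × 0.4 = 0.002
poisonous: 0.9 × (1−0.55) × 0.05 = 0.02025
Highest score → poisonous.

poisonous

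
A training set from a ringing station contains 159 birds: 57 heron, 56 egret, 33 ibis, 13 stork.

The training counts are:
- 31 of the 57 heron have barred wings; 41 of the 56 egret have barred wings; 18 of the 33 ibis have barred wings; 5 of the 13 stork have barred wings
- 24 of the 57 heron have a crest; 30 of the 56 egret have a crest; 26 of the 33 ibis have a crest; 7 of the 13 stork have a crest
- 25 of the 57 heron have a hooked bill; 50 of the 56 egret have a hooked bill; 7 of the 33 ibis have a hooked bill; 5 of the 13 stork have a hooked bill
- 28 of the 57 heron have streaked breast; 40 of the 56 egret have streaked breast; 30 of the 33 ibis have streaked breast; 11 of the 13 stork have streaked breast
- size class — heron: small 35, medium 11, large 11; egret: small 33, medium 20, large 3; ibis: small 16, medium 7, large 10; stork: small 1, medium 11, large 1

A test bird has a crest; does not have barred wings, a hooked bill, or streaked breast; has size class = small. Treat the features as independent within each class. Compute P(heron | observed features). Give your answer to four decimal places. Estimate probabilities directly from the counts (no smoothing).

heron: (57/159) × (26/57) × (24/57) × (32/57) × (29/57) × (35/57) ≈ 0.0120755
egret: (56/159) × (15/56) × (30/56) × (6/56) × (16/56) × (33/56) ≈ 0.000911693
ibis: (33/159) × (15/33) × (26/33) × (26/33) × (3/33) × (16/33) ≈ 0.00258123
stork: (13/159) × (8/13) × (7/13) × (8/13) × (2/13) × (1/13) ≈ 0.000197305
P(heron | x) = 0.0120755 / 0.015765728 ≈ 0.7659

0.7659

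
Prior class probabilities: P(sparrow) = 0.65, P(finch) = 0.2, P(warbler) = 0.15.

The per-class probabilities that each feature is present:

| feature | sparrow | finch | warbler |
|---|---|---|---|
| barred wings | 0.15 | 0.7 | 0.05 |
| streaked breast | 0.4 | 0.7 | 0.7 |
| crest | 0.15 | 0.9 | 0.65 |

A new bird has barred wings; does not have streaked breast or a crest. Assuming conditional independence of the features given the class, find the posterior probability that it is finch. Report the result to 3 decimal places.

sparrow: 0.65 × 0.15 × (1−0.4) × (1−0.15) = 0.049725
finch: 0.2 × 0.7 × (1−0.7) × (1−0.9) = 0.0042
warbler: 0.15 × 0.05 × (1−0.7) × (1−0.65) = 0.0007875
P(finch | x) = 0.0042 / 0.0547125 ≈ 0.077

0.077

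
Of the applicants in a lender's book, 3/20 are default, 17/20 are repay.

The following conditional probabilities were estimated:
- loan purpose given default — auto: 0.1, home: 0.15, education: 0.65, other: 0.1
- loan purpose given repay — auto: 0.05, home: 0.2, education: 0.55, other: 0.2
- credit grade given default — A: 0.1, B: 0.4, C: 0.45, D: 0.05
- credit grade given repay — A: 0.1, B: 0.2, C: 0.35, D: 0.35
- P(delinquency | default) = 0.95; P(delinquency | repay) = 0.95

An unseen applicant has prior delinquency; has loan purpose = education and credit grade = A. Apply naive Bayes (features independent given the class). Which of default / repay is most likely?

default: 0.15 × 0.65 × 0.1 × 0.95 = 0.0092625
repay: 0.85 × 0.55 × 0.1 × 0.95 = 0.0444125
Highest score → repay.

repay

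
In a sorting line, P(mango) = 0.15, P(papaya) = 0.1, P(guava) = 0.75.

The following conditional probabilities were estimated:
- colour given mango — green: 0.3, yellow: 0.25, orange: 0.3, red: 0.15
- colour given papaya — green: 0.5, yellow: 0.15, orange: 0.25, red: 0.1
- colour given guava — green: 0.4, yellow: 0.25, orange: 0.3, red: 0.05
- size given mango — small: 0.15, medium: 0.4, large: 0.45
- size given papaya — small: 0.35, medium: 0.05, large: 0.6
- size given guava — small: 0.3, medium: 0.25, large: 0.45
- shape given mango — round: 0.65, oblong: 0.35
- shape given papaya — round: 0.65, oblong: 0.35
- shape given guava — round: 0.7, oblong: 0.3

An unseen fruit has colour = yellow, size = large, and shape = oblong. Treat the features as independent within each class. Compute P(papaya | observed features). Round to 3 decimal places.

0.092

mango: 0.15 × 0.25 × 0.45 × 0.35 = 0.00590625
papaya: 0.1 × 0.15 × 0.6 × 0.35 = 0.00315
guava: 0.75 × 0.25 × 0.45 × 0.3 = 0.0253125
P(papaya | x) = 0.00315 / 0.03436875 ≈ 0.092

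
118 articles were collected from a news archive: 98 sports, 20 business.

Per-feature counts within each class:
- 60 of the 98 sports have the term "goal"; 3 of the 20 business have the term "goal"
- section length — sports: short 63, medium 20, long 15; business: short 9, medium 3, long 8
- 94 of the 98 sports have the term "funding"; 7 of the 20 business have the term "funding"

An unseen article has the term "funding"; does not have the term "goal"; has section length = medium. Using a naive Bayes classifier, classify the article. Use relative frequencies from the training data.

sports: (98/118) × (38/98) × (20/98) × (94/98) ≈ 0.0630387
business: (20/118) × (17/20) × (3/20) × (7/20) ≈ 0.00756356
Highest score → sports.

sports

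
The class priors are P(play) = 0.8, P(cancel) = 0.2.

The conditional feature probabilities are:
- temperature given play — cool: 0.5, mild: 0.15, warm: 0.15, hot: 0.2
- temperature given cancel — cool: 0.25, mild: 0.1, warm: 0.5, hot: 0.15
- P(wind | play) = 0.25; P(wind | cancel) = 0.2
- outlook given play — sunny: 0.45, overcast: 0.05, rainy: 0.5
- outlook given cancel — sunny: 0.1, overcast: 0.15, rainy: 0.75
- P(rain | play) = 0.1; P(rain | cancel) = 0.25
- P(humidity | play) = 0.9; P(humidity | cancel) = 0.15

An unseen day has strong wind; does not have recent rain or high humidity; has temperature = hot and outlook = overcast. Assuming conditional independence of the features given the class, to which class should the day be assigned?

cancel

play: 0.8 × 0.2 × 0.25 × 0.05 × (1−0.1) × (1−0.9) = 0.00018
cancel: 0.2 × 0.15 × 0.2 × 0.15 × (1−0.25) × (1−0.15) = 0.00057375
Highest score → cancel.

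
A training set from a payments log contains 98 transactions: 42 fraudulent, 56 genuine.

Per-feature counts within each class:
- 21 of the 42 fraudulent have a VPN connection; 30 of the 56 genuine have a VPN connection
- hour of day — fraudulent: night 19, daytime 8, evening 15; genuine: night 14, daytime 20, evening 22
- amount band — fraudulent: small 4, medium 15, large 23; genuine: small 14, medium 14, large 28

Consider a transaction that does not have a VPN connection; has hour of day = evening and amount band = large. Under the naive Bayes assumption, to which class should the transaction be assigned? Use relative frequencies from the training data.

fraudulent: (42/98) × (21/42) × (15/42) × (23/42) ≈ 0.0419096
genuine: (56/98) × (26/56) × (22/56) × (28/56) ≈ 0.0521137
Highest score → genuine.

genuine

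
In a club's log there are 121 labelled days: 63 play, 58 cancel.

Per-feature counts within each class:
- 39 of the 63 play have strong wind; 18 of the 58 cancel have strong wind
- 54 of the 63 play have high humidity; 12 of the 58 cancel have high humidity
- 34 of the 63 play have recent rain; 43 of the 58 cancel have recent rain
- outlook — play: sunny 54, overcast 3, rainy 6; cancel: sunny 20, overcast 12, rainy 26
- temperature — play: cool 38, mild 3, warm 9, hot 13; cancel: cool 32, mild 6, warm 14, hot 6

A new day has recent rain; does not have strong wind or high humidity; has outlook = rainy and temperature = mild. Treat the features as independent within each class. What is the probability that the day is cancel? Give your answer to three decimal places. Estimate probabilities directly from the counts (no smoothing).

play: (63/121) × (24/63) × (9/63) × (34/63) × (6/63) × (3/63) ≈ 0.0000693518
cancel: (58/121) × (40/58) × (46/58) × (43/58) × (26/58) × (6/58) ≈ 0.00901392
P(cancel | x) = 0.00901392 / 0.0090832718 ≈ 0.992

0.992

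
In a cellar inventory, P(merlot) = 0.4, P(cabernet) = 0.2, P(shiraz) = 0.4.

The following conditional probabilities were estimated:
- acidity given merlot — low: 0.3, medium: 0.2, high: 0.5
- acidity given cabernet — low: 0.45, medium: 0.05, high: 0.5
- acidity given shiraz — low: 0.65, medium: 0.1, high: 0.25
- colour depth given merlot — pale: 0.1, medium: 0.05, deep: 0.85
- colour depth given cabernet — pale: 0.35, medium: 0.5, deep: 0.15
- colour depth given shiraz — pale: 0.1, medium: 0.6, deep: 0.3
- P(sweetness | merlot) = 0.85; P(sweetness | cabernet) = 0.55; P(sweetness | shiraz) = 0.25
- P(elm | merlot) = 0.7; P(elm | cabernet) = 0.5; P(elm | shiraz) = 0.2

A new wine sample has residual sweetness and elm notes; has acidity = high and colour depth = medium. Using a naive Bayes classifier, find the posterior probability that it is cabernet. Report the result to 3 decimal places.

merlot: 0.4 × 0.5 × 0.05 × 0.85 × 0.7 = 0.00595
cabernet: 0.2 × 0.5 × 0.5 × 0.55 × 0.5 = 0.01375
shiraz: 0.4 × 0.25 × 0.6 × 0.25 × 0.2 = 0.003
P(cabernet | x) = 0.01375 / 0.0227 ≈ 0.606

0.606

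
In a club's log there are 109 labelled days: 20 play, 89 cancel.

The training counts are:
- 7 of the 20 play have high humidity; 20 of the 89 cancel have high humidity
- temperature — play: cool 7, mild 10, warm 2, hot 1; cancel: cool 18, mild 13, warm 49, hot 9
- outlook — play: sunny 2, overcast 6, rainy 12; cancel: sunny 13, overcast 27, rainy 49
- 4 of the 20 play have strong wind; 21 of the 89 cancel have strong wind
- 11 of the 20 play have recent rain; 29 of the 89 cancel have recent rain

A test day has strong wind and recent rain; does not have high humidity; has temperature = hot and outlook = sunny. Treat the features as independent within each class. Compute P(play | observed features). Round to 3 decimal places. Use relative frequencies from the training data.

play: (20/109) × (13/20) × (1/20) × (2/20) × (4/20) × (11/20) ≈ 0.0000655963
cancel: (89/109) × (69/89) × (9/89) × (13/89) × (21/89) × (29/89) ≈ 0.000718895
P(play | x) = 0.0000655963 / 0.0007844913 ≈ 0.084

0.084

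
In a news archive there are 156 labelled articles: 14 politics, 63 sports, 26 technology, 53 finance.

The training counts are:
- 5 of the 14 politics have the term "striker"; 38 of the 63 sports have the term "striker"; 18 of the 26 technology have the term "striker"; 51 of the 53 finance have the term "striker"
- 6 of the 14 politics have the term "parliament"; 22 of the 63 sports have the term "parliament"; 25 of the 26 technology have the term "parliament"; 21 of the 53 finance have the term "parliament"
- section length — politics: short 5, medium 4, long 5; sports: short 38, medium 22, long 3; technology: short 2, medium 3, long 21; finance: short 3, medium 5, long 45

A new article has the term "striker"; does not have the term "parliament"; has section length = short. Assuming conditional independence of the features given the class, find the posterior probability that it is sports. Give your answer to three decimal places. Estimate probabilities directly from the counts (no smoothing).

0.841

politics: (14/156) × (5/14) × (8/14) × (5/14) ≈ 0.00654108
sports: (63/156) × (38/63) × (41/63) × (38/63) ≈ 0.0956193
technology: (26/156) × (18/26) × (1/26) × (2/26) ≈ 0.000341375
finance: (53/156) × (51/53) × (32/53) × (3/53) ≈ 0.0111729
P(sports | x) = 0.0956193 / 0.113674655 ≈ 0.841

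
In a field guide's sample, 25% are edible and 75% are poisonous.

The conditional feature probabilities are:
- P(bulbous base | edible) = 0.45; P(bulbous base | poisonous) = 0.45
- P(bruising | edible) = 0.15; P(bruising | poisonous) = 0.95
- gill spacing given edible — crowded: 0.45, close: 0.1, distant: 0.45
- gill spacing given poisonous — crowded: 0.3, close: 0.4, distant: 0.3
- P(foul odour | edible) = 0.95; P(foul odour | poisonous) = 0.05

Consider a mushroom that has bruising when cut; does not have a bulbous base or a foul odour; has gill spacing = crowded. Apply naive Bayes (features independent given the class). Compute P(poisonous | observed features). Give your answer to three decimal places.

edible: 0.25 × (1−0.45) × 0.15 × 0.45 × (1−0.95) = 0.0004640625
poisonous: 0.75 × (1−0.45) × 0.95 × 0.3 × (1−0.05) = 0.111684375
P(poisonous | x) = 0.111684375 / 0.1121484375 ≈ 0.996

0.996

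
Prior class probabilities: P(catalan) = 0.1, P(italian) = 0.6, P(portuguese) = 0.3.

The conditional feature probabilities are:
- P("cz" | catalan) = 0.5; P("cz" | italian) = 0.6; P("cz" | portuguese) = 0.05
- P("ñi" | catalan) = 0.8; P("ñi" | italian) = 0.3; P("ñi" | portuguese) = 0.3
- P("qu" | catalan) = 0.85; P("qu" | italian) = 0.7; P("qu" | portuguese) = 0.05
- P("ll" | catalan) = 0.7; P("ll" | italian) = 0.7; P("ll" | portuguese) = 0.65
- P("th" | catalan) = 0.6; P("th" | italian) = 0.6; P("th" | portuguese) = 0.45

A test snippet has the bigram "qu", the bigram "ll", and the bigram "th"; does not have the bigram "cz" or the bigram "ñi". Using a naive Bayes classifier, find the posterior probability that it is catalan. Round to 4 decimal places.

catalan: 0.1 × (1−0.5) × (1−0.8) × 0.85 × 0.7 × 0.6 = 0.00357
italian: 0.6 × (1−0.6) × (1−0.3) × 0.7 × 0.7 × 0.6 = 0.049392
portuguese: 0.3 × (1−0.05) × (1−0.3) × 0.05 × 0.65 × 0.45 = 0.0029176875
P(catalan | x) = 0.00357 / 0.0558796875 ≈ 0.0639

0.0639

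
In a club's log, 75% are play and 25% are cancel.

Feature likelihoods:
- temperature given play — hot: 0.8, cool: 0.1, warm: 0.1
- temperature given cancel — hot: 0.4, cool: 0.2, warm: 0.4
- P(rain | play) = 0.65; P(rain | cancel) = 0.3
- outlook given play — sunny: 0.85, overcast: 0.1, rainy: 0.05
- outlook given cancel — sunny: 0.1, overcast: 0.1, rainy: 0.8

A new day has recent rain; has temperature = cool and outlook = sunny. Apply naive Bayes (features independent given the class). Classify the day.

play: 0.75 × 0.1 × 0.65 × 0.85 = 0.0414375
cancel: 0.25 × 0.2 × 0.3 × 0.1 = 0.0015
Highest score → play.

play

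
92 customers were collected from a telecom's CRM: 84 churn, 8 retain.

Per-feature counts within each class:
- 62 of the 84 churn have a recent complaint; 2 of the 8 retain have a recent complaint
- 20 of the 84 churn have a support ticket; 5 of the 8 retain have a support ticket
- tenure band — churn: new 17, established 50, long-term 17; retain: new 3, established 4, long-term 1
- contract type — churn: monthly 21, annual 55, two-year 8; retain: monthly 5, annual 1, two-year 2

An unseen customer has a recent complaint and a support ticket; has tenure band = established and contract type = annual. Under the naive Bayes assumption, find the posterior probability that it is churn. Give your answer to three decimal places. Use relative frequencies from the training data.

0.987

churn: (84/92) × (62/84) × (20/84) × (50/84) × (55/84) ≈ 0.0625358
retain: (8/92) × (2/8) × (5/8) × (4/8) × (1/8) ≈ 0.000849185
P(churn | x) = 0.0625358 / 0.063384985 ≈ 0.987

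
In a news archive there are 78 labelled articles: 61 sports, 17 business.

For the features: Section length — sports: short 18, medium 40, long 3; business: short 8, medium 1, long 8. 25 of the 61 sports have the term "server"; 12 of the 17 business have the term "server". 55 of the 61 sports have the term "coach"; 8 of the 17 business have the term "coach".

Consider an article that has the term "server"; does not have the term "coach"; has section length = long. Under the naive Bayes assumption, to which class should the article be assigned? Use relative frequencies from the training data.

business

sports: (61/78) × (3/61) × (25/61) × (6/61) ≈ 0.00155045
business: (17/78) × (8/17) × (12/17) × (9/17) ≈ 0.0383285
Highest score → business.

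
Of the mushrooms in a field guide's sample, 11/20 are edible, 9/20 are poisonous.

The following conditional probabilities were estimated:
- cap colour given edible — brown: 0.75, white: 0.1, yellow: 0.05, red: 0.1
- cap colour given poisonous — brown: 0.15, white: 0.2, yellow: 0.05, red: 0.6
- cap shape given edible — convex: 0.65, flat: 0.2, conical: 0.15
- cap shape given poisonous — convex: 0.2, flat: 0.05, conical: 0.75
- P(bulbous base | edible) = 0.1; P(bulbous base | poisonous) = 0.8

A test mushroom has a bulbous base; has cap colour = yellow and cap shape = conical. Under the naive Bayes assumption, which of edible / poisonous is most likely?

poisonous

edible: 0.55 × 0.05 × 0.15 × 0.1 = 0.0004125
poisonous: 0.45 × 0.05 × 0.75 × 0.8 = 0.0135
Highest score → poisonous.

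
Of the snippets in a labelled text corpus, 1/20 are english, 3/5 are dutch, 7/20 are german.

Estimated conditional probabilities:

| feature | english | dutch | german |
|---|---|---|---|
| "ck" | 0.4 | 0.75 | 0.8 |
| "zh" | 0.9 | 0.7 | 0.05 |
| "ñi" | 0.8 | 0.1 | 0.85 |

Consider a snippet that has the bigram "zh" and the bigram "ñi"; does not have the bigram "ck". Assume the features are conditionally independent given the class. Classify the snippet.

english: 0.05 × (1−0.4) × 0.9 × 0.8 = 0.0216
dutch: 0.6 × (1−0.75) × 0.7 × 0.1 = 0.0105
german: 0.35 × (1−0.8) × 0.05 × 0.85 = 0.002975
Highest score → english.

english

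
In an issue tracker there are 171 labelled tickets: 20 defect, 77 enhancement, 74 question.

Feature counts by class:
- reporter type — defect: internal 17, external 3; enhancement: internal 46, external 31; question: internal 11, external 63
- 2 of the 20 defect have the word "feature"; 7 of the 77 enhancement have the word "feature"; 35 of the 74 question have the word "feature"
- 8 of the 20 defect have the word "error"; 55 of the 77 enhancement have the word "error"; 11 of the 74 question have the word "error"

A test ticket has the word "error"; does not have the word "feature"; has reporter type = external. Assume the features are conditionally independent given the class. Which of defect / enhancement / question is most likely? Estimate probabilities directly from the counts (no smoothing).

enhancement

defect: (20/171) × (3/20) × (18/20) × (8/20) ≈ 0.00631579
enhancement: (77/171) × (31/77) × (70/77) × (55/77) ≈ 0.117719
question: (74/171) × (63/74) × (39/74) × (11/74) ≈ 0.0288628
Highest score → enhancement.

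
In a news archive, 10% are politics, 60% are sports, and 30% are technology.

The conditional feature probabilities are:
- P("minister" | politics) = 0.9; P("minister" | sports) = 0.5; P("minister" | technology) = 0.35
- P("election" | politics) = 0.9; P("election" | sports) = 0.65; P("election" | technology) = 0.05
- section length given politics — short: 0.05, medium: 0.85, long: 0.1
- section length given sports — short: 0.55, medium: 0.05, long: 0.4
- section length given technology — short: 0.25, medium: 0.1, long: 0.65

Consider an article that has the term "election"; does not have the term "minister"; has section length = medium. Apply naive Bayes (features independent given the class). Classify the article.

politics: 0.1 × (1−0.9) × 0.9 × 0.85 = 0.00765
sports: 0.6 × (1−0.5) × 0.65 × 0.05 = 0.00975
technology: 0.3 × (1−0.35) × 0.05 × 0.1 = 0.000975
Highest score → sports.

sports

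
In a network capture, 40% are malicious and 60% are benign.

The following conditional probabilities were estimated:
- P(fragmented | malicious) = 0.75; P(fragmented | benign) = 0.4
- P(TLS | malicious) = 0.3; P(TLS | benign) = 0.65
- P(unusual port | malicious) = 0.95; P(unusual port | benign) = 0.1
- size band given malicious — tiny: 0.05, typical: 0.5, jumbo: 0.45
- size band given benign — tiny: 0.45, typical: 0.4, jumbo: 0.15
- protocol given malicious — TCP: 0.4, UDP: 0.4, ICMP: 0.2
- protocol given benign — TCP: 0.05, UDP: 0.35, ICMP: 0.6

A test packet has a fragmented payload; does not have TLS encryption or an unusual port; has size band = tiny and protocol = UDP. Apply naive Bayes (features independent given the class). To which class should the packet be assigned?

benign

malicious: 0.4 × 0.75 × (1−0.3) × (1−0.95) × 0.05 × 0.4 = 0.00021
benign: 0.6 × 0.4 × (1−0.65) × (1−0.1) × 0.45 × 0.35 = 0.011907
Highest score → benign.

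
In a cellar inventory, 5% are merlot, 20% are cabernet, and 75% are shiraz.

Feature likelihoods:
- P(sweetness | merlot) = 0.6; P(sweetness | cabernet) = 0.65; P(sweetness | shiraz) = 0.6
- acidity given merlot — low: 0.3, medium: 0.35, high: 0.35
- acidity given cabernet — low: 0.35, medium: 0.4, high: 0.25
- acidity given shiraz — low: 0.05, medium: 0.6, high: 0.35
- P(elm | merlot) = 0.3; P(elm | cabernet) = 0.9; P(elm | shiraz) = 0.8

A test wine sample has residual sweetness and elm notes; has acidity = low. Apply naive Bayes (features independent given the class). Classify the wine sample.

merlot: 0.05 × 0.6 × 0.3 × 0.3 = 0.0027
cabernet: 0.2 × 0.65 × 0.35 × 0.9 = 0.04095
shiraz: 0.75 × 0.6 × 0.05 × 0.8 = 0.018
Highest score → cabernet.

cabernet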